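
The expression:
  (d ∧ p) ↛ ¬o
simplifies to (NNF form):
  d ∧ o ∧ p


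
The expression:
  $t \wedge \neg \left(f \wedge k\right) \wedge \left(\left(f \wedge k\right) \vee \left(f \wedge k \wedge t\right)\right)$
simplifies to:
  $\text{False}$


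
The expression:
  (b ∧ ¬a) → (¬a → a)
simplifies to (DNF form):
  a ∨ ¬b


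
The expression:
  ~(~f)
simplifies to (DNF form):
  f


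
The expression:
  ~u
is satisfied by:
  {u: False}


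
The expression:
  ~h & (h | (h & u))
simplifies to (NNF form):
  False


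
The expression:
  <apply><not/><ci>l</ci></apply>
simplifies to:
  <apply><not/><ci>l</ci></apply>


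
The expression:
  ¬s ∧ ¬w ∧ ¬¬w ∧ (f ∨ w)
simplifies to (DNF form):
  False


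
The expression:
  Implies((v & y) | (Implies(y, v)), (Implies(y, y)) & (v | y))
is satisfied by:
  {y: True, v: True}
  {y: True, v: False}
  {v: True, y: False}


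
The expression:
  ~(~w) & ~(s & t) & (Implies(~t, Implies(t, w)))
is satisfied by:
  {w: True, s: False, t: False}
  {t: True, w: True, s: False}
  {s: True, w: True, t: False}


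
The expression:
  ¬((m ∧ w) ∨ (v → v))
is never true.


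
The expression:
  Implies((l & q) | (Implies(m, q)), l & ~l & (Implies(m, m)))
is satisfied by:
  {m: True, q: False}


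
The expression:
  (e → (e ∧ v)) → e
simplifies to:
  e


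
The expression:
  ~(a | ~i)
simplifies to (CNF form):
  i & ~a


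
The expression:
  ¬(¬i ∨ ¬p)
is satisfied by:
  {i: True, p: True}


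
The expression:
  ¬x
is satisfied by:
  {x: False}


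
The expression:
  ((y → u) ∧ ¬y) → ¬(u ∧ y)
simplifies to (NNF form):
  True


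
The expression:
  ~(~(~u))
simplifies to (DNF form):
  ~u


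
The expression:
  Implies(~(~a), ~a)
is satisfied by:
  {a: False}


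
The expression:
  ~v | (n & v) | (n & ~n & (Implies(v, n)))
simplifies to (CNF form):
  n | ~v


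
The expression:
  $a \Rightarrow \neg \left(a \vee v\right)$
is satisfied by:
  {a: False}


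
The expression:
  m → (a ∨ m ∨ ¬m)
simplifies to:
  True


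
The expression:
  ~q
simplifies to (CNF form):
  ~q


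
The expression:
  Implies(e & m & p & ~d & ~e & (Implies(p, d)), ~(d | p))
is always true.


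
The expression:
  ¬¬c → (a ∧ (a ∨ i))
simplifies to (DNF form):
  a ∨ ¬c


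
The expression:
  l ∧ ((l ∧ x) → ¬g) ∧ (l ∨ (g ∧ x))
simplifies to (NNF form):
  l ∧ (¬g ∨ ¬x)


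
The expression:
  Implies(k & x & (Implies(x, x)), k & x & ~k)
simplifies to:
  ~k | ~x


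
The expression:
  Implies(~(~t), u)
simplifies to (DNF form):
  u | ~t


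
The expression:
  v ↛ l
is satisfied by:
  {v: True, l: False}


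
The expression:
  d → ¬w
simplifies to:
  ¬d ∨ ¬w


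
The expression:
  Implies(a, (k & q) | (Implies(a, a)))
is always true.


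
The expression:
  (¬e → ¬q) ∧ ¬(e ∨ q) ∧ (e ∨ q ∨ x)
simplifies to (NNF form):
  x ∧ ¬e ∧ ¬q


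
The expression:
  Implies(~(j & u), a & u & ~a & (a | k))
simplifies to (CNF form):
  j & u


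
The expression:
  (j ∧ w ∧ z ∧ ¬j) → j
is always true.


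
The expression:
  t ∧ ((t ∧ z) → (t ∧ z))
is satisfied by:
  {t: True}


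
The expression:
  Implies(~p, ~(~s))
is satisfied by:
  {p: True, s: True}
  {p: True, s: False}
  {s: True, p: False}


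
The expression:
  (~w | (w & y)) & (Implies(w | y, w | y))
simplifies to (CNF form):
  y | ~w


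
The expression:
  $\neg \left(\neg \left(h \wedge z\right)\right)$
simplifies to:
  $h \wedge z$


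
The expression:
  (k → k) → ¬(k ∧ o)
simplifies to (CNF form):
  ¬k ∨ ¬o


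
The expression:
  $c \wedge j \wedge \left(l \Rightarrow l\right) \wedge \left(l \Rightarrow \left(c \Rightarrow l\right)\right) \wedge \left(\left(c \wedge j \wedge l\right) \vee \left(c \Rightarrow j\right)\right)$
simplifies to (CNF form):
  $c \wedge j$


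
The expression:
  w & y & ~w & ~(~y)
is never true.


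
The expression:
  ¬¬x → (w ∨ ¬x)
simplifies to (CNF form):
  w ∨ ¬x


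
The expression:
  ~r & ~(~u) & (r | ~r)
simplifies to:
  u & ~r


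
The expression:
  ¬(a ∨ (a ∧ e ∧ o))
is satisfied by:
  {a: False}


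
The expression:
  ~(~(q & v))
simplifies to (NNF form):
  q & v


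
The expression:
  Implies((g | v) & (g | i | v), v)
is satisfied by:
  {v: True, g: False}
  {g: False, v: False}
  {g: True, v: True}


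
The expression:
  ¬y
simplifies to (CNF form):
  ¬y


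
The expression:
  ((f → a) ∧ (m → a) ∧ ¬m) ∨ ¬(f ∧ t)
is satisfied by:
  {a: True, m: False, t: False, f: False}
  {a: False, m: False, t: False, f: False}
  {a: True, m: True, t: False, f: False}
  {m: True, a: False, t: False, f: False}
  {f: True, a: True, m: False, t: False}
  {f: True, a: False, m: False, t: False}
  {f: True, a: True, m: True, t: False}
  {f: True, m: True, a: False, t: False}
  {t: True, a: True, f: False, m: False}
  {t: True, f: False, m: False, a: False}
  {a: True, t: True, m: True, f: False}
  {t: True, m: True, f: False, a: False}
  {a: True, t: True, f: True, m: False}


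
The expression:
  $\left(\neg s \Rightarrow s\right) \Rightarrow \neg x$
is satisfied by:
  {s: False, x: False}
  {x: True, s: False}
  {s: True, x: False}


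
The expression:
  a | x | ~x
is always true.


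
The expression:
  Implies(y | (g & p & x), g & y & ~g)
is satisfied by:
  {y: False, p: False, x: False, g: False}
  {g: True, y: False, p: False, x: False}
  {x: True, y: False, p: False, g: False}
  {g: True, x: True, y: False, p: False}
  {p: True, g: False, y: False, x: False}
  {g: True, p: True, y: False, x: False}
  {x: True, p: True, g: False, y: False}


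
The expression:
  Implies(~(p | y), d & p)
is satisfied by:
  {y: True, p: True}
  {y: True, p: False}
  {p: True, y: False}


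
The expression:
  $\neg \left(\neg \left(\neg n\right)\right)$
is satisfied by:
  {n: False}


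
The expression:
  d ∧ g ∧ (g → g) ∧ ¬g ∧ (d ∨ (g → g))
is never true.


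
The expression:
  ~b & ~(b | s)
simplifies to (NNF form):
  ~b & ~s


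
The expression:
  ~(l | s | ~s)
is never true.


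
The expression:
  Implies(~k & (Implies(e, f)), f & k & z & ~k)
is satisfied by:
  {k: True, e: True, f: False}
  {k: True, f: False, e: False}
  {k: True, e: True, f: True}
  {k: True, f: True, e: False}
  {e: True, f: False, k: False}


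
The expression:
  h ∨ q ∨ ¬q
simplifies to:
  True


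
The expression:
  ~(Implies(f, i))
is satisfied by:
  {f: True, i: False}


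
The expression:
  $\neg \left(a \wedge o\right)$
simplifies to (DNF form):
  $\neg a \vee \neg o$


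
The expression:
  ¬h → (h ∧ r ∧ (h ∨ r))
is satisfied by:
  {h: True}


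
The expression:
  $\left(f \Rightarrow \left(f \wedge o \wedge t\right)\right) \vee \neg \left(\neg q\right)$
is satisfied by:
  {t: True, q: True, o: True, f: False}
  {t: True, q: True, o: False, f: False}
  {q: True, o: True, t: False, f: False}
  {q: True, t: False, o: False, f: False}
  {t: True, o: True, q: False, f: False}
  {t: True, o: False, q: False, f: False}
  {o: True, t: False, q: False, f: False}
  {o: False, t: False, q: False, f: False}
  {f: True, t: True, q: True, o: True}
  {f: True, t: True, q: True, o: False}
  {f: True, q: True, o: True, t: False}
  {f: True, q: True, o: False, t: False}
  {f: True, t: True, o: True, q: False}


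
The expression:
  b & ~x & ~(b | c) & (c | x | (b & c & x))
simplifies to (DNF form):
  False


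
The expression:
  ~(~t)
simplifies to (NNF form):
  t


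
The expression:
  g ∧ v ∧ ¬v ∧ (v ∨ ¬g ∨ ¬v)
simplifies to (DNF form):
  False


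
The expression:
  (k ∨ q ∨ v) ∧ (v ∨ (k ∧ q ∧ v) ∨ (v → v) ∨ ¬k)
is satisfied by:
  {k: True, q: True, v: True}
  {k: True, q: True, v: False}
  {k: True, v: True, q: False}
  {k: True, v: False, q: False}
  {q: True, v: True, k: False}
  {q: True, v: False, k: False}
  {v: True, q: False, k: False}


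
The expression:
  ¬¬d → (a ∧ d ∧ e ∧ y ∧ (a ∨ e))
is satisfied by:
  {a: True, e: True, y: True, d: False}
  {a: True, e: True, y: False, d: False}
  {a: True, y: True, e: False, d: False}
  {a: True, y: False, e: False, d: False}
  {e: True, y: True, a: False, d: False}
  {e: True, a: False, y: False, d: False}
  {e: False, y: True, a: False, d: False}
  {e: False, a: False, y: False, d: False}
  {a: True, d: True, e: True, y: True}


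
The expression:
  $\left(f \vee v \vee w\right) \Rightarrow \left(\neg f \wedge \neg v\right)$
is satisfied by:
  {v: False, f: False}


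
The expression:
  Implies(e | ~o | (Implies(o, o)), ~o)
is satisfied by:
  {o: False}


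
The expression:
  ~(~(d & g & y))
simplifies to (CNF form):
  d & g & y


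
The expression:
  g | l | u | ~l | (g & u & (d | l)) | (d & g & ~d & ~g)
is always true.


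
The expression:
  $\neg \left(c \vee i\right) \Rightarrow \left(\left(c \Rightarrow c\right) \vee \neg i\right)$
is always true.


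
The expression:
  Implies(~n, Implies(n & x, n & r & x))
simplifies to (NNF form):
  True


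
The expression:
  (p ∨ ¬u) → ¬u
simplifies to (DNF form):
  ¬p ∨ ¬u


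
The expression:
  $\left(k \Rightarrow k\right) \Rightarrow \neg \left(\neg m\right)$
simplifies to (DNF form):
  $m$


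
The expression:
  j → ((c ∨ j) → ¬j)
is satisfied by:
  {j: False}


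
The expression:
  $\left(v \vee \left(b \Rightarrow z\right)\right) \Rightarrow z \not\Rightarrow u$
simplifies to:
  $\left(b \vee z\right) \wedge \left(z \vee \neg v\right) \wedge \left(\neg u \vee \neg z\right)$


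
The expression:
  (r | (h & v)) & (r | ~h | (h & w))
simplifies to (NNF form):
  r | (h & v & w)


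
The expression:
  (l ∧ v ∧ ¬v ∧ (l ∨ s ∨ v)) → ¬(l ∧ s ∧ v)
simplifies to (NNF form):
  True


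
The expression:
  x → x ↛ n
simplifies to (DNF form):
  ¬n ∨ ¬x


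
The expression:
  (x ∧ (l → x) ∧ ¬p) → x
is always true.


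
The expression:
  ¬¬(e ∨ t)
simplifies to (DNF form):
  e ∨ t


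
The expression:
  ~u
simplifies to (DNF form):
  ~u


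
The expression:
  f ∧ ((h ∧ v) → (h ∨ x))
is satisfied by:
  {f: True}


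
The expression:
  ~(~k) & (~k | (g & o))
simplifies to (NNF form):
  g & k & o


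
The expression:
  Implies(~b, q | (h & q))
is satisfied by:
  {b: True, q: True}
  {b: True, q: False}
  {q: True, b: False}


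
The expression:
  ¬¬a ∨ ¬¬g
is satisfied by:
  {a: True, g: True}
  {a: True, g: False}
  {g: True, a: False}


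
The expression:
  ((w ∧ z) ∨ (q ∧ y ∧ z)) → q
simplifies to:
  q ∨ ¬w ∨ ¬z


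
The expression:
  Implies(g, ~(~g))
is always true.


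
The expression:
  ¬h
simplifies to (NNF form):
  ¬h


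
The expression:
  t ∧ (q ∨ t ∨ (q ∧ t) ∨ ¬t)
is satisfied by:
  {t: True}


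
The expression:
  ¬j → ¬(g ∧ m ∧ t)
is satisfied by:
  {j: True, m: False, t: False, g: False}
  {j: False, m: False, t: False, g: False}
  {g: True, j: True, m: False, t: False}
  {g: True, j: False, m: False, t: False}
  {t: True, j: True, m: False, g: False}
  {t: True, j: False, m: False, g: False}
  {g: True, t: True, j: True, m: False}
  {g: True, t: True, j: False, m: False}
  {m: True, j: True, g: False, t: False}
  {m: True, j: False, g: False, t: False}
  {g: True, m: True, j: True, t: False}
  {g: True, m: True, j: False, t: False}
  {t: True, m: True, j: True, g: False}
  {t: True, m: True, j: False, g: False}
  {t: True, m: True, g: True, j: True}


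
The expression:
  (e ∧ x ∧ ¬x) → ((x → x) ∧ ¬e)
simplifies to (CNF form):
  True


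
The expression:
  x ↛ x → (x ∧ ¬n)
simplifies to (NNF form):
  True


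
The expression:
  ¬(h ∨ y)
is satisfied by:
  {y: False, h: False}


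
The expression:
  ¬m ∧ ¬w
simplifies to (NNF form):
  ¬m ∧ ¬w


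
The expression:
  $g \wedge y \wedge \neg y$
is never true.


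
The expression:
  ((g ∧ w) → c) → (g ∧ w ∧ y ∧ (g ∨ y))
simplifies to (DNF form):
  (g ∧ w ∧ y) ∨ (g ∧ w ∧ ¬c)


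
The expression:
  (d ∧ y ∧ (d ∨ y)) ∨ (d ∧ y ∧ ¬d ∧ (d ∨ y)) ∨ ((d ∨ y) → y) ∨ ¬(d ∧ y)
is always true.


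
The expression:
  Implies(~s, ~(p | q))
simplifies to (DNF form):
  s | (~p & ~q)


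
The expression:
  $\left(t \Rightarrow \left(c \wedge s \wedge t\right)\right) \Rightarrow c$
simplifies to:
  $c \vee t$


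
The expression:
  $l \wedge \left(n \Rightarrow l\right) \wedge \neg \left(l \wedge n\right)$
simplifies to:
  $l \wedge \neg n$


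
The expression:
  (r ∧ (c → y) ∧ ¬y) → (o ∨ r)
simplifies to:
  True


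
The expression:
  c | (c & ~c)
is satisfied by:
  {c: True}


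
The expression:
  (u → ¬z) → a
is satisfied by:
  {a: True, u: True, z: True}
  {a: True, u: True, z: False}
  {a: True, z: True, u: False}
  {a: True, z: False, u: False}
  {u: True, z: True, a: False}


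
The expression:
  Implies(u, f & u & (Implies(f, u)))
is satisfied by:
  {f: True, u: False}
  {u: False, f: False}
  {u: True, f: True}


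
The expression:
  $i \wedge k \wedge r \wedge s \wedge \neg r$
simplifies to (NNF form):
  $\text{False}$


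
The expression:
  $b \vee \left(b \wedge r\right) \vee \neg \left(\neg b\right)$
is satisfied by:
  {b: True}


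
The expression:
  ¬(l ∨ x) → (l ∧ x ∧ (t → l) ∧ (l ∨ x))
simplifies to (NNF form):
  l ∨ x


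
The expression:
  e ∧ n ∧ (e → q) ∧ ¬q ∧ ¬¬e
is never true.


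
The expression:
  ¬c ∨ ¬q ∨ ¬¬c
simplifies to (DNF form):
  True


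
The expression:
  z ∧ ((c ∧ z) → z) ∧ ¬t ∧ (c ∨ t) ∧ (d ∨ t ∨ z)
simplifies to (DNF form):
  c ∧ z ∧ ¬t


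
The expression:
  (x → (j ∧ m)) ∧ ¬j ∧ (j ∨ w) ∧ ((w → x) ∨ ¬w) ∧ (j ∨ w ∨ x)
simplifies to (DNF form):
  False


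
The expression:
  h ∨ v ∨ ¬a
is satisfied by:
  {v: True, h: True, a: False}
  {v: True, h: False, a: False}
  {h: True, v: False, a: False}
  {v: False, h: False, a: False}
  {a: True, v: True, h: True}
  {a: True, v: True, h: False}
  {a: True, h: True, v: False}


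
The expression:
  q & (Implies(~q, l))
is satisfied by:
  {q: True}


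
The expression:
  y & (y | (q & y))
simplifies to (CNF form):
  y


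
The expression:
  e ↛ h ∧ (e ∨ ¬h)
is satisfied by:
  {e: True, h: False}


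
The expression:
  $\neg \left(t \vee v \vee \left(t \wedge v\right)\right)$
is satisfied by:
  {v: False, t: False}


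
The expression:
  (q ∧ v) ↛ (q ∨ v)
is never true.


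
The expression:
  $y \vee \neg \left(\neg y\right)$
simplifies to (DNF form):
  $y$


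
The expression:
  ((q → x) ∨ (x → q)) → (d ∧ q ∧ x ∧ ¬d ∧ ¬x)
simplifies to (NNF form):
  False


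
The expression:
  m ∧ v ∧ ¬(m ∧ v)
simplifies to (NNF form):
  False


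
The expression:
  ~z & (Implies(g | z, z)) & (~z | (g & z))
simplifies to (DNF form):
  ~g & ~z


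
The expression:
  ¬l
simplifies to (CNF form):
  ¬l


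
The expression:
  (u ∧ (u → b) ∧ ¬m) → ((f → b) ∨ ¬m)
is always true.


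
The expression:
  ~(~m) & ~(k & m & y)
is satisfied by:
  {m: True, k: False, y: False}
  {m: True, y: True, k: False}
  {m: True, k: True, y: False}


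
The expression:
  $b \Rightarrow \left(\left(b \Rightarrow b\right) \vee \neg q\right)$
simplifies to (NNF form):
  $\text{True}$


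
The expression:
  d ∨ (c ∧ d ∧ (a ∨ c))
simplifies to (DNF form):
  d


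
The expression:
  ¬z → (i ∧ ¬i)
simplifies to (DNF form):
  z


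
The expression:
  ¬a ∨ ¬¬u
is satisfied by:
  {u: True, a: False}
  {a: False, u: False}
  {a: True, u: True}


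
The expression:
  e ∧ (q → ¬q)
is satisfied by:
  {e: True, q: False}


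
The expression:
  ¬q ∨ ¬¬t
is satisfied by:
  {t: True, q: False}
  {q: False, t: False}
  {q: True, t: True}


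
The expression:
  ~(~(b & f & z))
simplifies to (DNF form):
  b & f & z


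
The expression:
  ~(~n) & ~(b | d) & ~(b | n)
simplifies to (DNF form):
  False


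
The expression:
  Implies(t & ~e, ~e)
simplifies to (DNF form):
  True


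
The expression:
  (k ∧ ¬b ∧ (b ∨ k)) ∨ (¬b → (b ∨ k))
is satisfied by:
  {b: True, k: True}
  {b: True, k: False}
  {k: True, b: False}


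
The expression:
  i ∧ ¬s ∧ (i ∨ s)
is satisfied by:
  {i: True, s: False}


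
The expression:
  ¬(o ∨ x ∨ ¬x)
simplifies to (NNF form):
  False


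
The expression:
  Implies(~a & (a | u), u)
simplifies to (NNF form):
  True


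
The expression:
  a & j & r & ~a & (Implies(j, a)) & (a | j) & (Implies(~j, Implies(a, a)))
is never true.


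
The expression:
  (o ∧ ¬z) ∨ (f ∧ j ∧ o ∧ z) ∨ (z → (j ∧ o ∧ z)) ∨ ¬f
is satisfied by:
  {j: True, o: True, z: False, f: False}
  {j: True, o: False, z: False, f: False}
  {o: True, f: False, j: False, z: False}
  {f: False, o: False, j: False, z: False}
  {f: True, j: True, o: True, z: False}
  {f: True, j: True, o: False, z: False}
  {f: True, o: True, j: False, z: False}
  {f: True, o: False, j: False, z: False}
  {z: True, j: True, o: True, f: False}
  {z: True, j: True, o: False, f: False}
  {z: True, o: True, j: False, f: False}
  {z: True, o: False, j: False, f: False}
  {f: True, z: True, j: True, o: True}


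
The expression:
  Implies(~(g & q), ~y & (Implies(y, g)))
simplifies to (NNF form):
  ~y | (g & q)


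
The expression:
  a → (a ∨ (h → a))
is always true.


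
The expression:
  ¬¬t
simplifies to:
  t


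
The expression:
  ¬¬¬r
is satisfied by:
  {r: False}


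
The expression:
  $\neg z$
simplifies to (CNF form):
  $\neg z$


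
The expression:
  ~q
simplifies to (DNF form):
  ~q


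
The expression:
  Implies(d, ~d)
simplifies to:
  ~d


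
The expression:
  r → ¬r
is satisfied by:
  {r: False}


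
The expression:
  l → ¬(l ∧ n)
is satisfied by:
  {l: False, n: False}
  {n: True, l: False}
  {l: True, n: False}


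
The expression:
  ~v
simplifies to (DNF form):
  ~v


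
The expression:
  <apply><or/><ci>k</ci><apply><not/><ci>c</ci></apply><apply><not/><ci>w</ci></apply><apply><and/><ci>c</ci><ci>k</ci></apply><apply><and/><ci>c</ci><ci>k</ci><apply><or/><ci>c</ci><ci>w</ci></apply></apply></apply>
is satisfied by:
  {k: True, w: False, c: False}
  {w: False, c: False, k: False}
  {k: True, c: True, w: False}
  {c: True, w: False, k: False}
  {k: True, w: True, c: False}
  {w: True, k: False, c: False}
  {k: True, c: True, w: True}


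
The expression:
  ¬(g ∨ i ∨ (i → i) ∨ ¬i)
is never true.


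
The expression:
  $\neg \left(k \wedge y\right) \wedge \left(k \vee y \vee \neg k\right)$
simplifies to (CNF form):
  $\neg k \vee \neg y$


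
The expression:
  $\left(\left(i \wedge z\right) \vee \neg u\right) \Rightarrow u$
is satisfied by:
  {u: True}


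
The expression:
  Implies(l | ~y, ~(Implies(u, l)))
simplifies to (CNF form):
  ~l & (u | y)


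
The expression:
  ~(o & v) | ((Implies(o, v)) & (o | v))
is always true.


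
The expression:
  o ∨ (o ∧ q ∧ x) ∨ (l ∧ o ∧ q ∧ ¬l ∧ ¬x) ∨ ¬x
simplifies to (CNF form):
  o ∨ ¬x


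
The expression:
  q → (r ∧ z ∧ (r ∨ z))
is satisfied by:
  {z: True, r: True, q: False}
  {z: True, r: False, q: False}
  {r: True, z: False, q: False}
  {z: False, r: False, q: False}
  {z: True, q: True, r: True}


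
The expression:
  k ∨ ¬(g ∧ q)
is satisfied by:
  {k: True, g: False, q: False}
  {g: False, q: False, k: False}
  {k: True, q: True, g: False}
  {q: True, g: False, k: False}
  {k: True, g: True, q: False}
  {g: True, k: False, q: False}
  {k: True, q: True, g: True}


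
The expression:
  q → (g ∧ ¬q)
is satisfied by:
  {q: False}


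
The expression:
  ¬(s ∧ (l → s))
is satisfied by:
  {s: False}


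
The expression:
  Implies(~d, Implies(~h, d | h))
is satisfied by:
  {d: True, h: True}
  {d: True, h: False}
  {h: True, d: False}


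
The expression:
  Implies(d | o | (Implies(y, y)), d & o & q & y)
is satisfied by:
  {y: True, o: True, d: True, q: True}


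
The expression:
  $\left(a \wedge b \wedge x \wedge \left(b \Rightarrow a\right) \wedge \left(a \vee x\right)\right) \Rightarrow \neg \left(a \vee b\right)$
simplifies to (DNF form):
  $\neg a \vee \neg b \vee \neg x$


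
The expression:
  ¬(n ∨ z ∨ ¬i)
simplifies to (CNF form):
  i ∧ ¬n ∧ ¬z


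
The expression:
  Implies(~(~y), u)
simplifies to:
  u | ~y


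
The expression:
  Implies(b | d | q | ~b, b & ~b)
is never true.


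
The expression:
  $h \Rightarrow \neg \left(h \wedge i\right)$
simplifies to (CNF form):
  $\neg h \vee \neg i$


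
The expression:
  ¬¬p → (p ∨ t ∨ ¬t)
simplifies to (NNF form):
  True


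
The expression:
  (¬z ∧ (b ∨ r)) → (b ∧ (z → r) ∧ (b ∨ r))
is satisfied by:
  {b: True, z: True, r: False}
  {b: True, z: False, r: False}
  {z: True, b: False, r: False}
  {b: False, z: False, r: False}
  {r: True, b: True, z: True}
  {r: True, b: True, z: False}
  {r: True, z: True, b: False}


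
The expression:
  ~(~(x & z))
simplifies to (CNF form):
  x & z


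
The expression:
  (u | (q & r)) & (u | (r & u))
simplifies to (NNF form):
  u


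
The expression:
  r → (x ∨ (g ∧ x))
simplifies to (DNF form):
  x ∨ ¬r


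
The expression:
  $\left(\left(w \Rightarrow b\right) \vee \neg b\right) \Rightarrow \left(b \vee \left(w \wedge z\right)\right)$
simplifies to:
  $b \vee \left(w \wedge z\right)$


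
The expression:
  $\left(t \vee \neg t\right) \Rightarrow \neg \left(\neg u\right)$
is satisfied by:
  {u: True}


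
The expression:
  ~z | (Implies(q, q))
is always true.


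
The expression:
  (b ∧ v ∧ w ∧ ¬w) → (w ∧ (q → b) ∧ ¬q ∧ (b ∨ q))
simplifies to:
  True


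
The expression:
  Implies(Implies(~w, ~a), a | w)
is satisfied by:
  {a: True, w: True}
  {a: True, w: False}
  {w: True, a: False}


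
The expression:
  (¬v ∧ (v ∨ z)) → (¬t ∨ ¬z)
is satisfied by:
  {v: True, t: False, z: False}
  {t: False, z: False, v: False}
  {v: True, z: True, t: False}
  {z: True, t: False, v: False}
  {v: True, t: True, z: False}
  {t: True, v: False, z: False}
  {v: True, z: True, t: True}


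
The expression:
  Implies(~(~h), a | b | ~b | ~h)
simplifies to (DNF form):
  True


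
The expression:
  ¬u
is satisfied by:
  {u: False}


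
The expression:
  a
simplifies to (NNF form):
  a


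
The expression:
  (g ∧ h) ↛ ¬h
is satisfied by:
  {h: True, g: True}


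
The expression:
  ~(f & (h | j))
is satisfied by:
  {j: False, f: False, h: False}
  {h: True, j: False, f: False}
  {j: True, h: False, f: False}
  {h: True, j: True, f: False}
  {f: True, h: False, j: False}


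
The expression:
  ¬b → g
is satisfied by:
  {b: True, g: True}
  {b: True, g: False}
  {g: True, b: False}


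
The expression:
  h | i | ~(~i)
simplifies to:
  h | i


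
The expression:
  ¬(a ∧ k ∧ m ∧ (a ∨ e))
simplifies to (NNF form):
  ¬a ∨ ¬k ∨ ¬m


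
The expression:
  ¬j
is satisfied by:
  {j: False}


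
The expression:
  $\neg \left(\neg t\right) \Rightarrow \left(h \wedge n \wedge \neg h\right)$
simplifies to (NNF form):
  $\neg t$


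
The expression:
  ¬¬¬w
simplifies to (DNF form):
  ¬w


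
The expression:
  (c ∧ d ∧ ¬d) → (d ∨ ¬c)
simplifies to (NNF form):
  True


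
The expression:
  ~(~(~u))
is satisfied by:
  {u: False}


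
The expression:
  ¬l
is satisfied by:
  {l: False}


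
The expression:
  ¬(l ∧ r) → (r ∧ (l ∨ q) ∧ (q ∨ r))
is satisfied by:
  {r: True, q: True, l: True}
  {r: True, q: True, l: False}
  {r: True, l: True, q: False}


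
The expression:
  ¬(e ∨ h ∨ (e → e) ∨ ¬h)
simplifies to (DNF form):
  False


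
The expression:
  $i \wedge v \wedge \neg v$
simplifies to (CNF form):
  $\text{False}$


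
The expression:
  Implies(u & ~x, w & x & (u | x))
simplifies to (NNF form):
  x | ~u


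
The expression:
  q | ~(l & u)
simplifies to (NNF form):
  q | ~l | ~u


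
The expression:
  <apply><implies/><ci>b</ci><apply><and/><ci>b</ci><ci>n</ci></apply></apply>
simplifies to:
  <apply><or/><ci>n</ci><apply><not/><ci>b</ci></apply></apply>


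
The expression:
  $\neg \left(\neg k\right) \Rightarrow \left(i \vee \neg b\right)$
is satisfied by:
  {i: True, k: False, b: False}
  {k: False, b: False, i: False}
  {i: True, b: True, k: False}
  {b: True, k: False, i: False}
  {i: True, k: True, b: False}
  {k: True, i: False, b: False}
  {i: True, b: True, k: True}


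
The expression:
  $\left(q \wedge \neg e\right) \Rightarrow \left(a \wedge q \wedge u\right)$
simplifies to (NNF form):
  $e \vee \left(a \wedge u\right) \vee \neg q$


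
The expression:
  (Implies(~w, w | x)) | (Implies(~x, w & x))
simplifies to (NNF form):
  w | x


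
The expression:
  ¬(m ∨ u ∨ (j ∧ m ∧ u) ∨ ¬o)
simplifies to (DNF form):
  o ∧ ¬m ∧ ¬u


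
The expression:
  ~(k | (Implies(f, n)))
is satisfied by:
  {f: True, n: False, k: False}


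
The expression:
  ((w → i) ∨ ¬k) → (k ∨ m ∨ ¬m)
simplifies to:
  True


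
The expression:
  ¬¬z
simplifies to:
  z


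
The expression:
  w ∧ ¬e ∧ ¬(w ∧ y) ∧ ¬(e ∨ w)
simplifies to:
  False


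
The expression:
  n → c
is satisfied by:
  {c: True, n: False}
  {n: False, c: False}
  {n: True, c: True}


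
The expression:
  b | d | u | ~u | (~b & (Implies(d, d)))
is always true.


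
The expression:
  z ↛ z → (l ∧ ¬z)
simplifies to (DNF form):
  True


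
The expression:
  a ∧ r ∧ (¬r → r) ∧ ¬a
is never true.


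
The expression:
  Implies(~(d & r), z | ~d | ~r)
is always true.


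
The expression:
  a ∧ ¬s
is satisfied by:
  {a: True, s: False}


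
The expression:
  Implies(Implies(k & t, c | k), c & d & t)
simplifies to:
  c & d & t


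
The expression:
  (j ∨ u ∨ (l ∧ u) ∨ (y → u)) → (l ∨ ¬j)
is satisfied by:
  {l: True, j: False}
  {j: False, l: False}
  {j: True, l: True}


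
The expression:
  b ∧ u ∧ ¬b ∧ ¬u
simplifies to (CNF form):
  False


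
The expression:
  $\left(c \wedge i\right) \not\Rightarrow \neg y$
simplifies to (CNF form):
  $c \wedge i \wedge y$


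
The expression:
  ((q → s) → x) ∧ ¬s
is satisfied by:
  {x: True, q: True, s: False}
  {x: True, q: False, s: False}
  {q: True, x: False, s: False}


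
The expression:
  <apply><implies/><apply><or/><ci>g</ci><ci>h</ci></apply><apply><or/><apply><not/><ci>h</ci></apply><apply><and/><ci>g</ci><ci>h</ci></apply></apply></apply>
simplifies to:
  <apply><or/><ci>g</ci><apply><not/><ci>h</ci></apply></apply>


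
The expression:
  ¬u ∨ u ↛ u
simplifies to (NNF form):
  ¬u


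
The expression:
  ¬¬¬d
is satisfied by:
  {d: False}


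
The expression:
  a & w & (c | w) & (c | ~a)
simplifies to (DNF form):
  a & c & w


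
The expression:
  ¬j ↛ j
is always true.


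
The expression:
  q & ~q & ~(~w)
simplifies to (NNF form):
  False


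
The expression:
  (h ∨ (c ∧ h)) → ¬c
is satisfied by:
  {h: False, c: False}
  {c: True, h: False}
  {h: True, c: False}


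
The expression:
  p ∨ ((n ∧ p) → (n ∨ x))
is always true.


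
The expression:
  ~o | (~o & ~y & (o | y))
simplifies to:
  ~o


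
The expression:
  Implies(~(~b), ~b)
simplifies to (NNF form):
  ~b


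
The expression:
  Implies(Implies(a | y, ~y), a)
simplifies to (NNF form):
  a | y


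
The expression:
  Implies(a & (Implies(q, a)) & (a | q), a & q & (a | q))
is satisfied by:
  {q: True, a: False}
  {a: False, q: False}
  {a: True, q: True}


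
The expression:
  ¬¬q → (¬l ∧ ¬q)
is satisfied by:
  {q: False}


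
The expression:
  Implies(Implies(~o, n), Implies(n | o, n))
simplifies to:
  n | ~o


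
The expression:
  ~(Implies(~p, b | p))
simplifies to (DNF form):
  ~b & ~p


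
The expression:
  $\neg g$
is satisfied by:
  {g: False}


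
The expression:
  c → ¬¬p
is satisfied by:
  {p: True, c: False}
  {c: False, p: False}
  {c: True, p: True}


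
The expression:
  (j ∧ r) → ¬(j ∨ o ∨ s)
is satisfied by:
  {r: False, j: False}
  {j: True, r: False}
  {r: True, j: False}


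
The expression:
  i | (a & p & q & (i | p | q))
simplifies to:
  i | (a & p & q)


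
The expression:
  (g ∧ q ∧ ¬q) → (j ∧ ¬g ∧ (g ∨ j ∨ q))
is always true.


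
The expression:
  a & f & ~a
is never true.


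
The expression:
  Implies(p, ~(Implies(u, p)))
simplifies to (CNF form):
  ~p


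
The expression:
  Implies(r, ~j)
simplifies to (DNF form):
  ~j | ~r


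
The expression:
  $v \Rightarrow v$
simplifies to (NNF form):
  $\text{True}$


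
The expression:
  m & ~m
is never true.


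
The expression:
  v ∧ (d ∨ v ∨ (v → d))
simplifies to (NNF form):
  v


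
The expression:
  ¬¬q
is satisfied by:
  {q: True}


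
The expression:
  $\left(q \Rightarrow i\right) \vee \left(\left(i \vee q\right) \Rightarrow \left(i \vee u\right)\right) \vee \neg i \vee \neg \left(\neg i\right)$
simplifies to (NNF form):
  $\text{True}$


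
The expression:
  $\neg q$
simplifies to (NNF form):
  $\neg q$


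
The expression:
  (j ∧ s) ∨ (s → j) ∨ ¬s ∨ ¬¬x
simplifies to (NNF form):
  j ∨ x ∨ ¬s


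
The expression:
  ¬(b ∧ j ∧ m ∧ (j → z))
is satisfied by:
  {m: False, z: False, b: False, j: False}
  {j: True, m: False, z: False, b: False}
  {b: True, m: False, z: False, j: False}
  {j: True, b: True, m: False, z: False}
  {z: True, j: False, m: False, b: False}
  {j: True, z: True, m: False, b: False}
  {b: True, z: True, j: False, m: False}
  {j: True, b: True, z: True, m: False}
  {m: True, b: False, z: False, j: False}
  {j: True, m: True, b: False, z: False}
  {b: True, m: True, j: False, z: False}
  {j: True, b: True, m: True, z: False}
  {z: True, m: True, b: False, j: False}
  {j: True, z: True, m: True, b: False}
  {b: True, z: True, m: True, j: False}


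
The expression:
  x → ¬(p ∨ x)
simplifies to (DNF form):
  ¬x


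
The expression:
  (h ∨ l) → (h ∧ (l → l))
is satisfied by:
  {h: True, l: False}
  {l: False, h: False}
  {l: True, h: True}


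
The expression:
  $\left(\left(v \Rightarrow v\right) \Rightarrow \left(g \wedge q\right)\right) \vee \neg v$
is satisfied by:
  {q: True, g: True, v: False}
  {q: True, g: False, v: False}
  {g: True, q: False, v: False}
  {q: False, g: False, v: False}
  {q: True, v: True, g: True}


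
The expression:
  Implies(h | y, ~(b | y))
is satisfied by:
  {y: False, h: False, b: False}
  {b: True, y: False, h: False}
  {h: True, y: False, b: False}


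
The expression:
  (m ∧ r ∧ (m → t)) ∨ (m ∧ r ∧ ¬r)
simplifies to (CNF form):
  m ∧ r ∧ t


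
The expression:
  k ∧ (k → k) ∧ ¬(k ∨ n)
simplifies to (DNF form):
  False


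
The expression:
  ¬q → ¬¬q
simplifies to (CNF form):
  q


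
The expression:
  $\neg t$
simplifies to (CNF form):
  $\neg t$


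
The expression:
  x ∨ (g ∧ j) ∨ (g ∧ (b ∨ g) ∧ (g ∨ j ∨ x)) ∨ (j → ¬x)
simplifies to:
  True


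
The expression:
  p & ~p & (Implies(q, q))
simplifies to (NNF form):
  False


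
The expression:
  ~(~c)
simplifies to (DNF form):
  c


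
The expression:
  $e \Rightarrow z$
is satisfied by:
  {z: True, e: False}
  {e: False, z: False}
  {e: True, z: True}


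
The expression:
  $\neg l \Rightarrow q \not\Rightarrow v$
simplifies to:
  $l \vee \left(q \wedge \neg v\right)$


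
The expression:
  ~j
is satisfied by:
  {j: False}


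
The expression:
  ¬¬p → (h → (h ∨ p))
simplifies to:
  True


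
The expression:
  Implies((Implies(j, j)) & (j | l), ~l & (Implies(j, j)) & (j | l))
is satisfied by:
  {l: False}


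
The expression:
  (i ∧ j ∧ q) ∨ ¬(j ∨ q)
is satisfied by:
  {i: True, q: False, j: False}
  {i: False, q: False, j: False}
  {j: True, q: True, i: True}


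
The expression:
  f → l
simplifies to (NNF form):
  l ∨ ¬f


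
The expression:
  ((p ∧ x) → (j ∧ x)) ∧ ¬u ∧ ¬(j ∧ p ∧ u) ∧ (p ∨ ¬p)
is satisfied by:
  {j: True, u: False, p: False, x: False}
  {j: False, u: False, p: False, x: False}
  {j: True, x: True, u: False, p: False}
  {x: True, j: False, u: False, p: False}
  {j: True, p: True, x: False, u: False}
  {p: True, x: False, u: False, j: False}
  {j: True, x: True, p: True, u: False}


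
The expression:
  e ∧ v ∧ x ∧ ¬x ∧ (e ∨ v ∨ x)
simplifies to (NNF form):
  False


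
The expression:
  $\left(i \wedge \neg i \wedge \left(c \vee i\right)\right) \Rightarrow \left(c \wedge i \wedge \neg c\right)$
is always true.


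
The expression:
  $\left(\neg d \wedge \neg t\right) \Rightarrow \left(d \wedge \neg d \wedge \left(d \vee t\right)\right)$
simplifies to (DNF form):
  $d \vee t$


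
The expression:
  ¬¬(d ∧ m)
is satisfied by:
  {m: True, d: True}


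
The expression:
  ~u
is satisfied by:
  {u: False}


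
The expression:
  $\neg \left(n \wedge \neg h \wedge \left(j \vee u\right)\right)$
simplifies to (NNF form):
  $h \vee \left(\neg j \wedge \neg u\right) \vee \neg n$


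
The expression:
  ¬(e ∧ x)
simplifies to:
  ¬e ∨ ¬x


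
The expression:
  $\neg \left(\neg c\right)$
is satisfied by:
  {c: True}


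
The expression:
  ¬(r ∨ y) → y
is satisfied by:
  {r: True, y: True}
  {r: True, y: False}
  {y: True, r: False}


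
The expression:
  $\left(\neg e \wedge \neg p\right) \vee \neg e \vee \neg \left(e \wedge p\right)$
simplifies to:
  $\neg e \vee \neg p$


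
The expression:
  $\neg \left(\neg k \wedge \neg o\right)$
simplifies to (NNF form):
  $k \vee o$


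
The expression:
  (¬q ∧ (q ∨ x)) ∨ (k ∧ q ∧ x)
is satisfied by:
  {x: True, k: True, q: False}
  {x: True, q: False, k: False}
  {x: True, k: True, q: True}


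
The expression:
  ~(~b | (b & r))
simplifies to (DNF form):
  b & ~r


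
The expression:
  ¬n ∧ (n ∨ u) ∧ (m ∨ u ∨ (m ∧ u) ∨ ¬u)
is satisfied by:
  {u: True, n: False}


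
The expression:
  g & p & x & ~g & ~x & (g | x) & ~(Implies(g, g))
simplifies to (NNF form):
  False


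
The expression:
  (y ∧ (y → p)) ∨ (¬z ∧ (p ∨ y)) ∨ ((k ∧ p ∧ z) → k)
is always true.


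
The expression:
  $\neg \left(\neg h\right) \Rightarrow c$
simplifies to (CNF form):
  $c \vee \neg h$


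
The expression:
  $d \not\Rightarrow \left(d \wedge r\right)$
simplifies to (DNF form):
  $d \wedge \neg r$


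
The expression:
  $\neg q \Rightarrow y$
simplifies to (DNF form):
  $q \vee y$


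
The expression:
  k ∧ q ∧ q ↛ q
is never true.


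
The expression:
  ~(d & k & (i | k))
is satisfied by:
  {k: False, d: False}
  {d: True, k: False}
  {k: True, d: False}


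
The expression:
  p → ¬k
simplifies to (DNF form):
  ¬k ∨ ¬p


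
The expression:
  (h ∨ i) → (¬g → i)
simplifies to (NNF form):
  g ∨ i ∨ ¬h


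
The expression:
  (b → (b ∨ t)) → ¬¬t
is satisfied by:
  {t: True}


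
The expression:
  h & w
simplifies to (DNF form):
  h & w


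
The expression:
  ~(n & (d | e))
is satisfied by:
  {e: False, n: False, d: False}
  {d: True, e: False, n: False}
  {e: True, d: False, n: False}
  {d: True, e: True, n: False}
  {n: True, d: False, e: False}


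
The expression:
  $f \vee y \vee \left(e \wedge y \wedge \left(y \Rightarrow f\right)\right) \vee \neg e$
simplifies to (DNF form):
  $f \vee y \vee \neg e$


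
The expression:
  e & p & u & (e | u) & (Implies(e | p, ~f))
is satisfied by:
  {p: True, e: True, u: True, f: False}


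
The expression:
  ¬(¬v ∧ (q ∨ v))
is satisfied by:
  {v: True, q: False}
  {q: False, v: False}
  {q: True, v: True}


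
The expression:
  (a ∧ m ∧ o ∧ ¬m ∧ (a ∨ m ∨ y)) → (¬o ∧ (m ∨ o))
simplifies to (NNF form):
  True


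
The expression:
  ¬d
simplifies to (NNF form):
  ¬d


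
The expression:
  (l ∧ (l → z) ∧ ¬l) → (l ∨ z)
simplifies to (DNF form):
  True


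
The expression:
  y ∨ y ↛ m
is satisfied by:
  {y: True}


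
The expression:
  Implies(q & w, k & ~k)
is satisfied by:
  {w: False, q: False}
  {q: True, w: False}
  {w: True, q: False}


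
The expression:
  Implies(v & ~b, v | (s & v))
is always true.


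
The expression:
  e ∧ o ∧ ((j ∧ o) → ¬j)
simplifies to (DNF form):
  e ∧ o ∧ ¬j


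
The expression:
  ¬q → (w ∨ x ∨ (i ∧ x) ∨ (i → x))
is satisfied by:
  {x: True, q: True, w: True, i: False}
  {x: True, q: True, w: False, i: False}
  {x: True, w: True, i: False, q: False}
  {x: True, w: False, i: False, q: False}
  {q: True, w: True, i: False, x: False}
  {q: True, w: False, i: False, x: False}
  {w: True, q: False, i: False, x: False}
  {w: False, q: False, i: False, x: False}
  {x: True, q: True, i: True, w: True}
  {x: True, q: True, i: True, w: False}
  {x: True, i: True, w: True, q: False}
  {x: True, i: True, w: False, q: False}
  {i: True, q: True, w: True, x: False}
  {i: True, q: True, w: False, x: False}
  {i: True, w: True, q: False, x: False}


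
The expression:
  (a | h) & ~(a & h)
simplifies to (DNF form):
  (a & ~h) | (h & ~a)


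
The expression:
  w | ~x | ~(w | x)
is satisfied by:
  {w: True, x: False}
  {x: False, w: False}
  {x: True, w: True}


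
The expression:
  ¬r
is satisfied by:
  {r: False}


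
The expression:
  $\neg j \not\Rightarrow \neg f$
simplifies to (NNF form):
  $f \wedge \neg j$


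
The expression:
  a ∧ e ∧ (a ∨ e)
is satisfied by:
  {a: True, e: True}


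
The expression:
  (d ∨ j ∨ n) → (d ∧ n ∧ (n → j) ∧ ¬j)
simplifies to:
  ¬d ∧ ¬j ∧ ¬n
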